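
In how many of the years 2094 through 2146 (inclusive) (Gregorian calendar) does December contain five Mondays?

December has 31 days; it has five Mondays when Monday falls among the first (month-length − 28) days — i.e. when December 1 is one of Monday/Sunday/Saturday.
December 1 by year: 2094:Wed 2095:Thu 2096:Sat✓ 2097:Sun✓ 2098:Mon✓ 2099:Tue 2100:Wed 2101:Thu 2102:Fri 2103:Sat✓ 2104:Mon✓ 2105:Tue 2106:Wed 2107:Thu 2108:Sat✓ …(23 more)… 2132:Mon✓ 2133:Tue 2134:Wed 2135:Thu 2136:Sat✓ 2137:Sun✓ 2138:Mon✓ 2139:Tue 2140:Thu 2141:Fri 2142:Sat✓ 2143:Sun✓ 2144:Tue 2145:Wed 2146:Thu
Years with five Mondays: 2096, 2097, 2098, 2103, 2104, 2108, 2109, 2110, 2114, 2115, 2120, 2121, 2125, 2126, 2127, 2131, 2132, 2136, 2137, 2138, 2142, 2143 → 22.

22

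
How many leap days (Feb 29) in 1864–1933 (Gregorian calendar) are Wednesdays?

Leap years in 1864–1933: 17 of them.
Feb 29 weekday advances by 5 (mod 7) from one leap year to the next four years later (or differs when a century non-leap intervenes).
Leap-day weekdays: 1864:Mon 1868:Sat 1872:Thu 1876:Tue 1880:Sun 1884:Fri 1888:Wed✓ 1892:Mon 1896:Sat 1904:Mon 1908:Sat 1912:Thu 1916:Tue 1920:Sun 1924:Fri 1928:Wed✓ 1932:Mon
Wednesday: 1888, 1928 → 2.

2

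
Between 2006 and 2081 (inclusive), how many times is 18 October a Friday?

11

Track 18 October's weekday year by year (advancing +1, or +2 across a Feb 29):
  2006: Wed  2007: Thu (+1)  2008: Sat (+2)  2009: Sun (+1)  2010: Mon (+1)
  2011: Tue (+1)  2012: Thu (+2)  2013: Fri (+1) ✓  2014: Sat (+1)  2015: Sun (+1)
  2016: Tue (+2)  2017: Wed (+1)  2018: Thu (+1)  2019: Fri (+1) ✓  … (48 more years) …
  2068: Thu (+2)  2069: Fri (+1) ✓  2070: Sat (+1)  2071: Sun (+1)  2072: Tue (+2)
  2073: Wed (+1)  2074: Thu (+1)  2075: Fri (+1) ✓  2076: Sun (+2)  2077: Mon (+1)
  2078: Tue (+1)  2079: Wed (+1)  2080: Fri (+2) ✓  2081: Sat (+1)
Friday years: 2013, 2019, 2024, 2030, 2041, 2047, 2052, 2058, 2069, 2075, 2080 — 11 in total.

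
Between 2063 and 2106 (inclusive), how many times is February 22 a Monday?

Track February 22's weekday year by year (advancing +1, or +2 across a Feb 29):
  2063: Thu  2064: Fri (+1)  2065: Sun (+2)  2066: Mon (+1) ✓  2067: Tue (+1)
  2068: Wed (+1)  2069: Fri (+2)  2070: Sat (+1)  2071: Sun (+1)  2072: Mon (+1) ✓
  2073: Wed (+2)  2074: Thu (+1)  2075: Fri (+1)  2076: Sat (+1)  … (16 more years) …
  2093: Sun (+2)  2094: Mon (+1) ✓  2095: Tue (+1)  2096: Wed (+1)  2097: Fri (+2)
  2098: Sat (+1)  2099: Sun (+1)  2100: Mon (+1) ✓  2101: Tue (+1)  2102: Wed (+1)
  2103: Thu (+1)  2104: Fri (+1)  2105: Sun (+2)  2106: Mon (+1) ✓
Monday years: 2066, 2072, 2077, 2083, 2094, 2100, 2106 — 7 in total.

7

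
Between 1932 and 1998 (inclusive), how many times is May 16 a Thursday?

10

Track May 16's weekday year by year (advancing +1, or +2 across a Feb 29):
  1932: Mon  1933: Tue (+1)  1934: Wed (+1)  1935: Thu (+1) ✓  1936: Sat (+2)
  1937: Sun (+1)  1938: Mon (+1)  1939: Tue (+1)  1940: Thu (+2) ✓  1941: Fri (+1)
  1942: Sat (+1)  1943: Sun (+1)  1944: Tue (+2)  1945: Wed (+1)  … (39 more years) …
  1985: Thu (+1) ✓  1986: Fri (+1)  1987: Sat (+1)  1988: Mon (+2)  1989: Tue (+1)
  1990: Wed (+1)  1991: Thu (+1) ✓  1992: Sat (+2)  1993: Sun (+1)  1994: Mon (+1)
  1995: Tue (+1)  1996: Thu (+2) ✓  1997: Fri (+1)  1998: Sat (+1)
Thursday years: 1935, 1940, 1946, 1957, 1963, 1968, 1974, 1985, 1991, 1996 — 10 in total.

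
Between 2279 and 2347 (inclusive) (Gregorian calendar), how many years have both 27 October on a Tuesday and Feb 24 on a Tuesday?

Check each year's weekday for 27 October and Feb 24:
  2279: Mon/Mon  2280: Wed/Tue  2281: Thu/Thu  2282: Fri/Fri  2283: Sat/Sat  2284: Mon/Sun  2285: Tue/Tue ✓  2286: Wed/Wed  2287: Thu/Thu  2288: Sat/Fri  2289: Sun/Sun  2290: Mon/Mon  2291: Tue/Tue ✓  2292: Thu/Wed  …(41 more)…  2334: Sat/Sat  2335: Sun/Sun  2336: Tue/Mon  2337: Wed/Wed  2338: Thu/Thu  2339: Fri/Fri  2340: Sun/Sat  2341: Mon/Mon  2342: Tue/Tue ✓  2343: Wed/Wed  2344: Fri/Thu  2345: Sat/Sat  2346: Sun/Sun  2347: Mon/Mon
Both conditions hold in: 2285, 2291, 2303, 2314, 2325, 2331, 2342 — 7.

7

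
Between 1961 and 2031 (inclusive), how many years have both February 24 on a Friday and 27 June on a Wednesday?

Check each year's weekday for February 24 and 27 June:
  1961: Fri/Tue  1962: Sat/Wed  1963: Sun/Thu  1964: Mon/Sat  1965: Wed/Sun  1966: Thu/Mon  1967: Fri/Tue  1968: Sat/Thu  1969: Mon/Fri  1970: Tue/Sat  1971: Wed/Sun  1972: Thu/Tue  1973: Sat/Wed  1974: Sun/Thu  …(43 more)…  2018: Sat/Wed  2019: Sun/Thu  2020: Mon/Sat  2021: Wed/Sun  2022: Thu/Mon  2023: Fri/Tue  2024: Sat/Thu  2025: Mon/Fri  2026: Tue/Sat  2027: Wed/Sun  2028: Thu/Tue  2029: Sat/Wed  2030: Sun/Thu  2031: Mon/Fri
Both conditions hold in: 1984, 2012 — 2.

2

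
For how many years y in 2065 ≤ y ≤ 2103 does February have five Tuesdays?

February has 28 days (29 in leap years); it has five Tuesdays when Tuesday falls among the first (month-length − 28) days — i.e. when February 1 is Tuesday in a leap year (never in a common year).
February 1 by year: 2065:Sun 2066:Mon 2067:Tue 2068:Wed 2069:Fri 2070:Sat 2071:Sun 2072:Mon 2073:Wed 2074:Thu 2075:Fri 2076:Sat 2077:Mon 2078:Tue 2079:Wed …(9 more)… 2089:Tue 2090:Wed 2091:Thu 2092:Fri 2093:Sun 2094:Mon 2095:Tue 2096:Wed 2097:Fri 2098:Sat 2099:Sun 2100:Mon 2101:Tue 2102:Wed 2103:Thu
Years with five Tuesdays: 2084 → 1.

1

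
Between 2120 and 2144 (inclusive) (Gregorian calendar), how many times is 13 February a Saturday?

3

Track 13 February's weekday year by year (advancing +1, or +2 across a Feb 29):
  2120: Tue  2121: Thu (+2)  2122: Fri (+1)  2123: Sat (+1) ✓  2124: Sun (+1)
  2125: Tue (+2)  2126: Wed (+1)  2127: Thu (+1)  2128: Fri (+1)  2129: Sun (+2)
  2130: Mon (+1)  2131: Tue (+1)  2132: Wed (+1)  2133: Fri (+2)  2134: Sat (+1) ✓
  2135: Sun (+1)  2136: Mon (+1)  2137: Wed (+2)  2138: Thu (+1)  2139: Fri (+1)
  2140: Sat (+1) ✓  2141: Mon (+2)  2142: Tue (+1)  2143: Wed (+1)  2144: Thu (+1)
Saturday years: 2123, 2134, 2140 — 3 in total.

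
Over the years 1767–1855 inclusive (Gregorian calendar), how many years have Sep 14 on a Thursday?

13

Track Sep 14's weekday year by year (advancing +1, or +2 across a Feb 29):
  1767: Mon  1768: Wed (+2)  1769: Thu (+1) ✓  1770: Fri (+1)  1771: Sat (+1)
  1772: Mon (+2)  1773: Tue (+1)  1774: Wed (+1)  1775: Thu (+1) ✓  1776: Sat (+2)
  1777: Sun (+1)  1778: Mon (+1)  1779: Tue (+1)  1780: Thu (+2) ✓  … (61 more years) …
  1842: Wed (+1)  1843: Thu (+1) ✓  1844: Sat (+2)  1845: Sun (+1)  1846: Mon (+1)
  1847: Tue (+1)  1848: Thu (+2) ✓  1849: Fri (+1)  1850: Sat (+1)  1851: Sun (+1)
  1852: Tue (+2)  1853: Wed (+1)  1854: Thu (+1) ✓  1855: Fri (+1)
Thursday years: 1769, 1775, 1780, 1786, 1797, 1809, 1815, 1820, 1826, 1837, 1843, 1848, 1854 — 13 in total.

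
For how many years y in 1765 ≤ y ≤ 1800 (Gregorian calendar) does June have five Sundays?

12

June has 30 days; it has five Sundays when Sunday falls among the first (month-length − 28) days — i.e. when June 1 is one of Sunday/Saturday.
June 1 by year: 1765:Sat✓ 1766:Sun✓ 1767:Mon 1768:Wed 1769:Thu 1770:Fri 1771:Sat✓ 1772:Mon 1773:Tue 1774:Wed 1775:Thu 1776:Sat✓ 1777:Sun✓ 1778:Mon 1779:Tue …(6 more)… 1786:Thu 1787:Fri 1788:Sun✓ 1789:Mon 1790:Tue 1791:Wed 1792:Fri 1793:Sat✓ 1794:Sun✓ 1795:Mon 1796:Wed 1797:Thu 1798:Fri 1799:Sat✓ 1800:Sun✓
Years with five Sundays: 1765, 1766, 1771, 1776, 1777, 1782, 1783, 1788, 1793, 1794, 1799, 1800 → 12.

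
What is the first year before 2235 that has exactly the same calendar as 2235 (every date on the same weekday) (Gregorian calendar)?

Two years share a calendar iff Jan 1 falls on the same weekday and both are leap or both are common. 2235: Jan 1 is Thursday, common year.
2234: Jan 1 Wednesday, common
2233: Jan 1 Tuesday, common
2232: Jan 1 Sunday, leap
2231: Jan 1 Saturday, common
2230: Jan 1 Friday, common
2229: Jan 1 Thursday, common
2229 matches on both conditions.

2229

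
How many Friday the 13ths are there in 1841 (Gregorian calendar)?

1

Check the 13th of each month of 1841: Jan 13: Wed, Feb 13: Sat, Mar 13: Sat, Apr 13: Tue, May 13: Thu, Jun 13: Sun, Jul 13: Tue, Aug 13: Fri, Sep 13: Mon, Oct 13: Wed, Nov 13: Sat, Dec 13: Mon.
Friday occurs in August — 1 month.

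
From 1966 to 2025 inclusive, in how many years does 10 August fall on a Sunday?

Track 10 August's weekday year by year (advancing +1, or +2 across a Feb 29):
  1966: Wed  1967: Thu (+1)  1968: Sat (+2)  1969: Sun (+1) ✓  1970: Mon (+1)
  1971: Tue (+1)  1972: Thu (+2)  1973: Fri (+1)  1974: Sat (+1)  1975: Sun (+1) ✓
  1976: Tue (+2)  1977: Wed (+1)  1978: Thu (+1)  1979: Fri (+1)  … (32 more years) …
  2012: Fri (+2)  2013: Sat (+1)  2014: Sun (+1) ✓  2015: Mon (+1)  2016: Wed (+2)
  2017: Thu (+1)  2018: Fri (+1)  2019: Sat (+1)  2020: Mon (+2)  2021: Tue (+1)
  2022: Wed (+1)  2023: Thu (+1)  2024: Sat (+2)  2025: Sun (+1) ✓
Sunday years: 1969, 1975, 1980, 1986, 1997, 2003, 2008, 2014, 2025 — 9 in total.

9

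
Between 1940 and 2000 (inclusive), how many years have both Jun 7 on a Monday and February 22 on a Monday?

Check each year's weekday for Jun 7 and February 22:
  1940: Fri/Thu  1941: Sat/Sat  1942: Sun/Sun  1943: Mon/Mon ✓  1944: Wed/Tue  1945: Thu/Thu  1946: Fri/Fri  1947: Sat/Sat  1948: Mon/Sun  1949: Tue/Tue  1950: Wed/Wed  1951: Thu/Thu  1952: Sat/Fri  1953: Sun/Sun  …(33 more)…  1987: Sun/Sun  1988: Tue/Mon  1989: Wed/Wed  1990: Thu/Thu  1991: Fri/Fri  1992: Sun/Sat  1993: Mon/Mon ✓  1994: Tue/Tue  1995: Wed/Wed  1996: Fri/Thu  1997: Sat/Sat  1998: Sun/Sun  1999: Mon/Mon ✓  2000: Wed/Tue
Both conditions hold in: 1943, 1954, 1965, 1971, 1982, 1993, 1999 — 7.

7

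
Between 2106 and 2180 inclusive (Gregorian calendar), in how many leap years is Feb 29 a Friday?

2

Leap years in 2106–2180: 19 of them.
Feb 29 weekday advances by 5 (mod 7) from one leap year to the next four years later (or differs when a century non-leap intervenes).
Leap-day weekdays: 2108:Wed 2112:Mon 2116:Sat 2120:Thu 2124:Tue 2128:Sun 2132:Fri✓ 2136:Wed 2140:Mon 2144:Sat 2148:Thu 2152:Tue 2156:Sun 2160:Fri✓ 2164:Wed 2168:Mon 2172:Sat 2176:Thu 2180:Tue
Friday: 2132, 2160 → 2.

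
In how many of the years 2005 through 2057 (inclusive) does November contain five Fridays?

November has 30 days; it has five Fridays when Friday falls among the first (month-length − 28) days — i.e. when November 1 is one of Friday/Thursday.
November 1 by year: 2005:Tue 2006:Wed 2007:Thu✓ 2008:Sat 2009:Sun 2010:Mon 2011:Tue 2012:Thu✓ 2013:Fri✓ 2014:Sat 2015:Sun 2016:Tue 2017:Wed 2018:Thu✓ 2019:Fri✓ …(23 more)… 2043:Sun 2044:Tue 2045:Wed 2046:Thu✓ 2047:Fri✓ 2048:Sun 2049:Mon 2050:Tue 2051:Wed 2052:Fri✓ 2053:Sat 2054:Sun 2055:Mon 2056:Wed 2057:Thu✓
Years with five Fridays: 2007, 2012, 2013, 2018, 2019, 2024, 2029, 2030, 2035, 2040, 2041, 2046, 2047, 2052, 2057 → 15.

15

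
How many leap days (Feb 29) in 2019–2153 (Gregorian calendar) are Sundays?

4

Leap years in 2019–2153: 33 of them.
Feb 29 weekday advances by 5 (mod 7) from one leap year to the next four years later (or differs when a century non-leap intervenes).
Leap-day weekdays: 2020:Sat 2024:Thu 2028:Tue 2032:Sun✓ 2036:Fri 2040:Wed 2044:Mon 2048:Sat 2052:Thu 2056:Tue 2060:Sun✓ 2064:Fri 2068:Wed …(7 more)… 2104:Fri 2108:Wed 2112:Mon 2116:Sat 2120:Thu 2124:Tue 2128:Sun✓ 2132:Fri 2136:Wed 2140:Mon 2144:Sat 2148:Thu 2152:Tue
Sunday: 2032, 2060, 2088, 2128 → 4.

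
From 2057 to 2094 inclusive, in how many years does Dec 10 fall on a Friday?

6

Track Dec 10's weekday year by year (advancing +1, or +2 across a Feb 29):
  2057: Mon  2058: Tue (+1)  2059: Wed (+1)  2060: Fri (+2) ✓  2061: Sat (+1)
  2062: Sun (+1)  2063: Mon (+1)  2064: Wed (+2)  2065: Thu (+1)  2066: Fri (+1) ✓
  2067: Sat (+1)  2068: Mon (+2)  2069: Tue (+1)  2070: Wed (+1)  … (10 more years) …
  2081: Wed (+1)  2082: Thu (+1)  2083: Fri (+1) ✓  2084: Sun (+2)  2085: Mon (+1)
  2086: Tue (+1)  2087: Wed (+1)  2088: Fri (+2) ✓  2089: Sat (+1)  2090: Sun (+1)
  2091: Mon (+1)  2092: Wed (+2)  2093: Thu (+1)  2094: Fri (+1) ✓
Friday years: 2060, 2066, 2077, 2083, 2088, 2094 — 6 in total.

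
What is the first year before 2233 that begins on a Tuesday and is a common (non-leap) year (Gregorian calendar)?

2222

Jan 1 advances by 2 weekdays after a leap year and by 1 after a common year.
2233: Jan 1 is Tuesday.
2232: Sunday (leap)
2231: Saturday
2230: Friday
2229: Thursday
2228: Tuesday (leap)
2227: Monday
2226: Sunday
2225: Saturday
2224: Thursday (leap)
2223: Wednesday
2222: Tuesday
2222 begins on a Tuesday and is a common year.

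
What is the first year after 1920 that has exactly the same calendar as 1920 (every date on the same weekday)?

1948

Two years share a calendar iff Jan 1 falls on the same weekday and both are leap or both are common. 1920: Jan 1 is Thursday, leap year.
1921: Jan 1 Saturday, common
1922: Jan 1 Sunday, common
1923: Jan 1 Monday, common
1924: Jan 1 Tuesday, leap
1925: Jan 1 Thursday, common
1926: Jan 1 Friday, common
1927: Jan 1 Saturday, common
1928: Jan 1 Sunday, leap
1929: Jan 1 Tuesday, common
1930: Jan 1 Wednesday, common
1931: Jan 1 Thursday, common
1932: Jan 1 Friday, leap
1933: Jan 1 Sunday, common
1934: Jan 1 Monday, common
1935: Jan 1 Tuesday, common
1936: Jan 1 Wednesday, leap
1937: Jan 1 Friday, common
1938: Jan 1 Saturday, common
1939: Jan 1 Sunday, common
1940: Jan 1 Monday, leap
1941: Jan 1 Wednesday, common
1942: Jan 1 Thursday, common
1943: Jan 1 Friday, common
1944: Jan 1 Saturday, leap
1945: Jan 1 Monday, common
1946: Jan 1 Tuesday, common
1947: Jan 1 Wednesday, common
1948: Jan 1 Thursday, leap
1948 matches on both conditions.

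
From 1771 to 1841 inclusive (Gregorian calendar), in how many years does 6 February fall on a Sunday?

Track 6 February's weekday year by year (advancing +1, or +2 across a Feb 29):
  1771: Wed  1772: Thu (+1)  1773: Sat (+2)  1774: Sun (+1) ✓  1775: Mon (+1)
  1776: Tue (+1)  1777: Thu (+2)  1778: Fri (+1)  1779: Sat (+1)  1780: Sun (+1) ✓
  1781: Tue (+2)  1782: Wed (+1)  1783: Thu (+1)  1784: Fri (+1)  … (43 more years) …
  1828: Wed (+1)  1829: Fri (+2)  1830: Sat (+1)  1831: Sun (+1) ✓  1832: Mon (+1)
  1833: Wed (+2)  1834: Thu (+1)  1835: Fri (+1)  1836: Sat (+1)  1837: Mon (+2)
  1838: Tue (+1)  1839: Wed (+1)  1840: Thu (+1)  1841: Sat (+2)
Sunday years: 1774, 1780, 1785, 1791, 1803, 1814, 1820, 1825, 1831 — 9 in total.

9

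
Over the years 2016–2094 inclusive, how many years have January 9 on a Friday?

Track January 9's weekday year by year (advancing +1, or +2 across a Feb 29):
  2016: Sat  2017: Mon (+2)  2018: Tue (+1)  2019: Wed (+1)  2020: Thu (+1)
  2021: Sat (+2)  2022: Sun (+1)  2023: Mon (+1)  2024: Tue (+1)  2025: Thu (+2)
  2026: Fri (+1) ✓  2027: Sat (+1)  2028: Sun (+1)  2029: Tue (+2)  … (51 more years) …
  2081: Thu (+2)  2082: Fri (+1) ✓  2083: Sat (+1)  2084: Sun (+1)  2085: Tue (+2)
  2086: Wed (+1)  2087: Thu (+1)  2088: Fri (+1) ✓  2089: Sun (+2)  2090: Mon (+1)
  2091: Tue (+1)  2092: Wed (+1)  2093: Fri (+2) ✓  2094: Sat (+1)
Friday years: 2026, 2032, 2037, 2043, 2054, 2060, 2065, 2071, 2082, 2088, 2093 — 11 in total.

11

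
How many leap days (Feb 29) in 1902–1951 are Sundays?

2

Leap years in 1902–1951: 12 of them.
Feb 29 weekday advances by 5 (mod 7) from one leap year to the next four years later (or differs when a century non-leap intervenes).
Leap-day weekdays: 1904:Mon 1908:Sat 1912:Thu 1916:Tue 1920:Sun✓ 1924:Fri 1928:Wed 1932:Mon 1936:Sat 1940:Thu 1944:Tue 1948:Sun✓
Sunday: 1920, 1948 → 2.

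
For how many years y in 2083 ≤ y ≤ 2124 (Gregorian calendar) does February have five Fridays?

2

February has 28 days (29 in leap years); it has five Fridays when Friday falls among the first (month-length − 28) days — i.e. when February 1 is Friday in a leap year (never in a common year).
February 1 by year: 2083:Mon 2084:Tue 2085:Thu 2086:Fri 2087:Sat 2088:Sun 2089:Tue 2090:Wed 2091:Thu 2092:Fri✓ 2093:Sun 2094:Mon 2095:Tue 2096:Wed 2097:Fri …(12 more)… 2110:Sat 2111:Sun 2112:Mon 2113:Wed 2114:Thu 2115:Fri 2116:Sat 2117:Mon 2118:Tue 2119:Wed 2120:Thu 2121:Sat 2122:Sun 2123:Mon 2124:Tue
Years with five Fridays: 2092, 2104 → 2.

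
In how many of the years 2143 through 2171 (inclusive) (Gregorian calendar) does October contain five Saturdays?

October has 31 days; it has five Saturdays when Saturday falls among the first (month-length − 28) days — i.e. when October 1 is one of Saturday/Friday/Thursday.
October 1 by year: 2143:Tue 2144:Thu✓ 2145:Fri✓ 2146:Sat✓ 2147:Sun 2148:Tue 2149:Wed 2150:Thu✓ 2151:Fri✓ 2152:Sun 2153:Mon 2154:Tue 2155:Wed 2156:Fri✓ 2157:Sat✓ 2158:Sun 2159:Mon 2160:Wed 2161:Thu✓ 2162:Fri✓ 2163:Sat✓ 2164:Mon 2165:Tue 2166:Wed 2167:Thu✓ 2168:Sat✓ 2169:Sun 2170:Mon 2171:Tue
Years with five Saturdays: 2144, 2145, 2146, 2150, 2151, 2156, 2157, 2161, 2162, 2163, 2167, 2168 → 12.

12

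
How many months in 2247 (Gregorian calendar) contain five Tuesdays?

A month of length L has five Tuesdays iff its first Tuesday is on day ≤ L−28 (so day 1–3 in a 31-day month, 1–2 in a 30-day month, day 1 in a leap February).
Checking each month of 2247: Jan starts Fri (31d); Feb starts Mon (28d); Mar starts Mon (31d) ✓; Apr starts Thu (30d); May starts Sat (31d); Jun starts Tue (30d) ✓; Jul starts Thu (31d); Aug starts Sun (31d) ✓; Sep starts Wed (30d); Oct starts Fri (31d); Nov starts Mon (30d) ✓; Dec starts Wed (31d).
Five-Tuesday months: March, June, August, November → 4.

4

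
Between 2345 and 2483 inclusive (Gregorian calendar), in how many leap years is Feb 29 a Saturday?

Leap years in 2345–2483: 34 of them.
Feb 29 weekday advances by 5 (mod 7) from one leap year to the next four years later (or differs when a century non-leap intervenes).
Leap-day weekdays: 2348:Sun 2352:Fri 2356:Wed 2360:Mon 2364:Sat✓ 2368:Thu 2372:Tue 2376:Sun 2380:Fri 2384:Wed 2388:Mon 2392:Sat✓ 2396:Thu …(8 more)… 2432:Sun 2436:Fri 2440:Wed 2444:Mon 2448:Sat✓ 2452:Thu 2456:Tue 2460:Sun 2464:Fri 2468:Wed 2472:Mon 2476:Sat✓ 2480:Thu
Saturday: 2364, 2392, 2420, 2448, 2476 → 5.

5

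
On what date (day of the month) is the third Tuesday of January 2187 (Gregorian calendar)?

January 1, 2187 is a Monday, so the first Tuesday is the 2nd.
The third Tuesday is 2 + 14 = 16.

16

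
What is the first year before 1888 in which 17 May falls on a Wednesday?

1882

From one year to the next, a fixed date's weekday advances by 1, or by 2 when a Feb 29 lies between the two dates.
1888: May 17 is Thursday.
1887: Tuesday (−2)
1886: Monday (−1)
1885: Sunday (−1)
1884: Saturday (−1)
1883: Thursday (−2)
1882: Wednesday (−1)
17 May falls on a Wednesday in 1882.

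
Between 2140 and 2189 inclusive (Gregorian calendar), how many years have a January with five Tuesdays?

22

January has 31 days; it has five Tuesdays when Tuesday falls among the first (month-length − 28) days — i.e. when January 1 is one of Tuesday/Monday/Sunday.
January 1 by year: 2140:Fri 2141:Sun✓ 2142:Mon✓ 2143:Tue✓ 2144:Wed 2145:Fri 2146:Sat 2147:Sun✓ 2148:Mon✓ 2149:Wed 2150:Thu 2151:Fri 2152:Sat 2153:Mon✓ 2154:Tue✓ …(20 more)… 2175:Sun✓ 2176:Mon✓ 2177:Wed 2178:Thu 2179:Fri 2180:Sat 2181:Mon✓ 2182:Tue✓ 2183:Wed 2184:Thu 2185:Sat 2186:Sun✓ 2187:Mon✓ 2188:Tue✓ 2189:Thu
Years with five Tuesdays: 2141, 2142, 2143, 2147, 2148, 2153, 2154, 2158, 2159, 2160, 2164, 2165, 2169, 2170, 2171, 2175, 2176, 2181, 2182, 2186, 2187, 2188 → 22.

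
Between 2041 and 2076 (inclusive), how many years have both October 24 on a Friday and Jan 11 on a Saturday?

Check each year's weekday for October 24 and Jan 11:
  2041: Thu/Fri  2042: Fri/Sat ✓  2043: Sat/Sun  2044: Mon/Mon  2045: Tue/Wed  2046: Wed/Thu  2047: Thu/Fri  2048: Sat/Sat  2049: Sun/Mon  2050: Mon/Tue  2051: Tue/Wed  2052: Thu/Thu  2053: Fri/Sat ✓  2054: Sat/Sun  …(8 more)…  2063: Wed/Thu  2064: Fri/Fri  2065: Sat/Sun  2066: Sun/Mon  2067: Mon/Tue  2068: Wed/Wed  2069: Thu/Fri  2070: Fri/Sat ✓  2071: Sat/Sun  2072: Mon/Mon  2073: Tue/Wed  2074: Wed/Thu  2075: Thu/Fri  2076: Sat/Sat
Both conditions hold in: 2042, 2053, 2059, 2070 — 4.

4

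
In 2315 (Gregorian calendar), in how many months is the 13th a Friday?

Check the 13th of each month of 2315: Jan 13: Wed, Feb 13: Sat, Mar 13: Sat, Apr 13: Tue, May 13: Thu, Jun 13: Sun, Jul 13: Tue, Aug 13: Fri, Sep 13: Mon, Oct 13: Wed, Nov 13: Sat, Dec 13: Mon.
Friday occurs in August — 1 month.

1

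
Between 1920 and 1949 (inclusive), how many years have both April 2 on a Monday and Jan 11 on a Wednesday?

1

Check each year's weekday for April 2 and Jan 11:
  1920: Fri/Sun  1921: Sat/Tue  1922: Sun/Wed  1923: Mon/Thu  1924: Wed/Fri  1925: Thu/Sun  1926: Fri/Mon  1927: Sat/Tue  1928: Mon/Wed ✓  1929: Tue/Fri  1930: Wed/Sat  1931: Thu/Sun  1932: Sat/Mon  1933: Sun/Wed  1934: Mon/Thu  1935: Tue/Fri  1936: Thu/Sat  1937: Fri/Mon  1938: Sat/Tue  1939: Sun/Wed  1940: Tue/Thu  1941: Wed/Sat  1942: Thu/Sun  1943: Fri/Mon  1944: Sun/Tue  1945: Mon/Thu  1946: Tue/Fri  1947: Wed/Sat  1948: Fri/Sun  1949: Sat/Tue
Both conditions hold in: 1928 — 1.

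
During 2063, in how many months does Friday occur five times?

A month of length L has five Fridays iff its first Friday is on day ≤ L−28 (so day 1–3 in a 31-day month, 1–2 in a 30-day month, day 1 in a leap February).
Checking each month of 2063: Jan starts Mon (31d); Feb starts Thu (28d); Mar starts Thu (31d) ✓; Apr starts Sun (30d); May starts Tue (31d); Jun starts Fri (30d) ✓; Jul starts Sun (31d); Aug starts Wed (31d) ✓; Sep starts Sat (30d); Oct starts Mon (31d); Nov starts Thu (30d) ✓; Dec starts Sat (31d).
Five-Friday months: March, June, August, November → 4.

4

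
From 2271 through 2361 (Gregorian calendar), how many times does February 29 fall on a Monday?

4

Leap years in 2271–2361: 22 of them.
Feb 29 weekday advances by 5 (mod 7) from one leap year to the next four years later (or differs when a century non-leap intervenes).
Leap-day weekdays: 2272:Thu 2276:Tue 2280:Sun 2284:Fri 2288:Wed 2292:Mon✓ 2296:Sat 2304:Mon✓ 2308:Sat 2312:Thu 2316:Tue 2320:Sun 2324:Fri 2328:Wed 2332:Mon✓ 2336:Sat 2340:Thu 2344:Tue 2348:Sun 2352:Fri 2356:Wed 2360:Mon✓
Monday: 2292, 2304, 2332, 2360 → 4.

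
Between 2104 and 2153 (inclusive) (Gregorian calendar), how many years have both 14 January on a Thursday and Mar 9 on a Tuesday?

Check each year's weekday for 14 January and Mar 9:
  2104: Mon/Sun  2105: Wed/Mon  2106: Thu/Tue ✓  2107: Fri/Wed  2108: Sat/Fri  2109: Mon/Sat  2110: Tue/Sun  2111: Wed/Mon  2112: Thu/Wed  2113: Sat/Thu  2114: Sun/Fri  2115: Mon/Sat  2116: Tue/Mon  2117: Thu/Tue ✓  …(22 more)…  2140: Thu/Wed  2141: Sat/Thu  2142: Sun/Fri  2143: Mon/Sat  2144: Tue/Mon  2145: Thu/Tue ✓  2146: Fri/Wed  2147: Sat/Thu  2148: Sun/Sat  2149: Tue/Sun  2150: Wed/Mon  2151: Thu/Tue ✓  2152: Fri/Thu  2153: Sun/Fri
Both conditions hold in: 2106, 2117, 2123, 2134, 2145, 2151 — 6.

6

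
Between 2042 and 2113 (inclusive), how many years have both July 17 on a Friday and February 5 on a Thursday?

Check each year's weekday for July 17 and February 5:
  2042: Thu/Wed  2043: Fri/Thu ✓  2044: Sun/Fri  2045: Mon/Sun  2046: Tue/Mon  2047: Wed/Tue  2048: Fri/Wed  2049: Sat/Fri  2050: Sun/Sat  2051: Mon/Sun  2052: Wed/Mon  2053: Thu/Wed  2054: Fri/Thu ✓  2055: Sat/Fri  …(44 more)…  2100: Sat/Fri  2101: Sun/Sat  2102: Mon/Sun  2103: Tue/Mon  2104: Thu/Tue  2105: Fri/Thu ✓  2106: Sat/Fri  2107: Sun/Sat  2108: Tue/Sun  2109: Wed/Tue  2110: Thu/Wed  2111: Fri/Thu ✓  2112: Sun/Fri  2113: Mon/Sun
Both conditions hold in: 2043, 2054, 2065, 2071, 2082, 2093, 2099, 2105, 2111 — 9.

9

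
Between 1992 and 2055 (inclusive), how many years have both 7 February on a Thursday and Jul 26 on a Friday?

6

Check each year's weekday for 7 February and Jul 26:
  1992: Fri/Sun  1993: Sun/Mon  1994: Mon/Tue  1995: Tue/Wed  1996: Wed/Fri  1997: Fri/Sat  1998: Sat/Sun  1999: Sun/Mon  2000: Mon/Wed  2001: Wed/Thu  2002: Thu/Fri ✓  2003: Fri/Sat  2004: Sat/Mon  2005: Mon/Tue  …(36 more)…  2042: Fri/Sat  2043: Sat/Sun  2044: Sun/Tue  2045: Tue/Wed  2046: Wed/Thu  2047: Thu/Fri ✓  2048: Fri/Sun  2049: Sun/Mon  2050: Mon/Tue  2051: Tue/Wed  2052: Wed/Fri  2053: Fri/Sat  2054: Sat/Sun  2055: Sun/Mon
Both conditions hold in: 2002, 2013, 2019, 2030, 2041, 2047 — 6.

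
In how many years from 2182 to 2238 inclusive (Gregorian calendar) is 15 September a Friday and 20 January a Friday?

Check each year's weekday for 15 September and 20 January:
  2182: Sun/Sun  2183: Mon/Mon  2184: Wed/Tue  2185: Thu/Thu  2186: Fri/Fri ✓  2187: Sat/Sat  2188: Mon/Sun  2189: Tue/Tue  2190: Wed/Wed  2191: Thu/Thu  2192: Sat/Fri  2193: Sun/Sun  2194: Mon/Mon  2195: Tue/Tue  …(29 more)…  2225: Thu/Thu  2226: Fri/Fri ✓  2227: Sat/Sat  2228: Mon/Sun  2229: Tue/Tue  2230: Wed/Wed  2231: Thu/Thu  2232: Sat/Fri  2233: Sun/Sun  2234: Mon/Mon  2235: Tue/Tue  2236: Thu/Wed  2237: Fri/Fri ✓  2238: Sat/Sat
Both conditions hold in: 2186, 2197, 2209, 2215, 2226, 2237 — 6.

6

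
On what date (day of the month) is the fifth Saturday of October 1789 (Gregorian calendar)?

October 1, 1789 is a Thursday, so the first Saturday is the 3rd.
The fifth Saturday is 3 + 28 = 31.

31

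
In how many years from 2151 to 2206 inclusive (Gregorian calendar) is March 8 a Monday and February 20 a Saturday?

Check each year's weekday for March 8 and February 20:
  2151: Mon/Sat ✓  2152: Wed/Sun  2153: Thu/Tue  2154: Fri/Wed  2155: Sat/Thu  2156: Mon/Fri  2157: Tue/Sun  2158: Wed/Mon  2159: Thu/Tue  2160: Sat/Wed  2161: Sun/Fri  2162: Mon/Sat ✓  2163: Tue/Sun  2164: Thu/Mon  …(28 more)…  2193: Fri/Wed  2194: Sat/Thu  2195: Sun/Fri  2196: Tue/Sat  2197: Wed/Mon  2198: Thu/Tue  2199: Fri/Wed  2200: Sat/Thu  2201: Sun/Fri  2202: Mon/Sat ✓  2203: Tue/Sun  2204: Thu/Mon  2205: Fri/Wed  2206: Sat/Thu
Both conditions hold in: 2151, 2162, 2173, 2179, 2190, 2202 — 6.

6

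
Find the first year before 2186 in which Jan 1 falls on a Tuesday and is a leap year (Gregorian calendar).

2160

Jan 1 advances by 2 weekdays after a leap year and by 1 after a common year.
2186: Jan 1 is Sunday.
2185: Saturday
2184: Thursday (leap)
2183: Wednesday
2182: Tuesday
2181: Monday
2180: Saturday (leap)
2179: Friday
2178: Thursday
2177: Wednesday
2176: Monday (leap)
2175: Sunday
2174: Saturday
2173: Friday
2172: Wednesday (leap)
2171: Tuesday
2170: Monday
2169: Sunday
2168: Friday (leap)
2167: Thursday
2166: Wednesday
2165: Tuesday
2164: Sunday (leap)
2163: Saturday
2162: Friday
2161: Thursday
2160: Tuesday (leap)
2160 begins on a Tuesday and is a leap year.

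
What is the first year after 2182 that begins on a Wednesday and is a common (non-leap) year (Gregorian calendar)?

2183

Jan 1 advances by 2 weekdays after a leap year and by 1 after a common year.
2182: Jan 1 is Tuesday.
2183: Wednesday
2183 begins on a Wednesday and is a common year.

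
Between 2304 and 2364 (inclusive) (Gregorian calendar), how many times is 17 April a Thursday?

Track 17 April's weekday year by year (advancing +1, or +2 across a Feb 29):
  2304: Sun  2305: Mon (+1)  2306: Tue (+1)  2307: Wed (+1)  2308: Fri (+2)
  2309: Sat (+1)  2310: Sun (+1)  2311: Mon (+1)  2312: Wed (+2)  2313: Thu (+1) ✓
  2314: Fri (+1)  2315: Sat (+1)  2316: Mon (+2)  2317: Tue (+1)  … (33 more years) …
  2351: Tue (+1)  2352: Thu (+2) ✓  2353: Fri (+1)  2354: Sat (+1)  2355: Sun (+1)
  2356: Tue (+2)  2357: Wed (+1)  2358: Thu (+1) ✓  2359: Fri (+1)  2360: Sun (+2)
  2361: Mon (+1)  2362: Tue (+1)  2363: Wed (+1)  2364: Fri (+2)
Thursday years: 2313, 2319, 2324, 2330, 2341, 2347, 2352, 2358 — 8 in total.

8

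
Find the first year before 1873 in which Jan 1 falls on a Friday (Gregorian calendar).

1869

Jan 1 advances by 2 weekdays after a leap year and by 1 after a common year.
1873: Jan 1 is Wednesday.
1872: Monday (leap)
1871: Sunday
1870: Saturday
1869: Friday
1869 begins on a Friday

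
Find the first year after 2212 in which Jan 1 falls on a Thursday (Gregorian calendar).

2218

Jan 1 advances by 2 weekdays after a leap year and by 1 after a common year.
2212: Jan 1 is Wednesday (leap).
2213: Friday
2214: Saturday
2215: Sunday
2216: Monday (leap)
2217: Wednesday
2218: Thursday
2218 begins on a Thursday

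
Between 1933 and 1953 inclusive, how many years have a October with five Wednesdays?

October has 31 days; it has five Wednesdays when Wednesday falls among the first (month-length − 28) days — i.e. when October 1 is one of Wednesday/Tuesday/Monday.
October 1 by year: 1933:Sun 1934:Mon✓ 1935:Tue✓ 1936:Thu 1937:Fri 1938:Sat 1939:Sun 1940:Tue✓ 1941:Wed✓ 1942:Thu 1943:Fri 1944:Sun 1945:Mon✓ 1946:Tue✓ 1947:Wed✓ 1948:Fri 1949:Sat 1950:Sun 1951:Mon✓ 1952:Wed✓ 1953:Thu
Years with five Wednesdays: 1934, 1935, 1940, 1941, 1945, 1946, 1947, 1951, 1952 → 9.

9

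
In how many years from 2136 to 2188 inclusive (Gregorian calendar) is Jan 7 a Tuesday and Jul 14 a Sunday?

0

Check each year's weekday for Jan 7 and Jul 14:
  2136: Sat/Sat  2137: Mon/Sun  2138: Tue/Mon  2139: Wed/Tue  2140: Thu/Thu  2141: Sat/Fri  2142: Sun/Sat  2143: Mon/Sun  2144: Tue/Tue  2145: Thu/Wed  2146: Fri/Thu  2147: Sat/Fri  2148: Sun/Sun  2149: Tue/Mon  …(25 more)…  2175: Sat/Fri  2176: Sun/Sun  2177: Tue/Mon  2178: Wed/Tue  2179: Thu/Wed  2180: Fri/Fri  2181: Sun/Sat  2182: Mon/Sun  2183: Tue/Mon  2184: Wed/Wed  2185: Fri/Thu  2186: Sat/Fri  2187: Sun/Sat  2188: Mon/Mon
Both conditions hold in: no year — 0.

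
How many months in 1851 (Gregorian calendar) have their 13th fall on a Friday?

1

Check the 13th of each month of 1851: Jan 13: Mon, Feb 13: Thu, Mar 13: Thu, Apr 13: Sun, May 13: Tue, Jun 13: Fri, Jul 13: Sun, Aug 13: Wed, Sep 13: Sat, Oct 13: Mon, Nov 13: Thu, Dec 13: Sat.
Friday occurs in June — 1 month.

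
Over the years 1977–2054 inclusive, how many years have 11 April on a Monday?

Track 11 April's weekday year by year (advancing +1, or +2 across a Feb 29):
  1977: Mon ✓  1978: Tue (+1)  1979: Wed (+1)  1980: Fri (+2)  1981: Sat (+1)
  1982: Sun (+1)  1983: Mon (+1) ✓  1984: Wed (+2)  1985: Thu (+1)  1986: Fri (+1)
  1987: Sat (+1)  1988: Mon (+2) ✓  1989: Tue (+1)  1990: Wed (+1)  … (50 more years) …
  2041: Thu (+1)  2042: Fri (+1)  2043: Sat (+1)  2044: Mon (+2) ✓  2045: Tue (+1)
  2046: Wed (+1)  2047: Thu (+1)  2048: Sat (+2)  2049: Sun (+1)  2050: Mon (+1) ✓
  2051: Tue (+1)  2052: Thu (+2)  2053: Fri (+1)  2054: Sat (+1)
Monday years: 1977, 1983, 1988, 1994, 2005, 2011, 2016, 2022, 2033, 2039, 2044, 2050 — 12 in total.

12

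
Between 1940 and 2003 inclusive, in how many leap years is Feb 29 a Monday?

2

Leap years in 1940–2003: 16 of them.
Feb 29 weekday advances by 5 (mod 7) from one leap year to the next four years later (or differs when a century non-leap intervenes).
Leap-day weekdays: 1940:Thu 1944:Tue 1948:Sun 1952:Fri 1956:Wed 1960:Mon✓ 1964:Sat 1968:Thu 1972:Tue 1976:Sun 1980:Fri 1984:Wed 1988:Mon✓ 1992:Sat 1996:Thu 2000:Tue
Monday: 1960, 1988 → 2.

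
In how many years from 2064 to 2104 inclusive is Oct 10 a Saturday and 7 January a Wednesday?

5

Check each year's weekday for Oct 10 and 7 January:
  2064: Fri/Mon  2065: Sat/Wed ✓  2066: Sun/Thu  2067: Mon/Fri  2068: Wed/Sat  2069: Thu/Mon  2070: Fri/Tue  2071: Sat/Wed ✓  2072: Mon/Thu  2073: Tue/Sat  2074: Wed/Sun  2075: Thu/Mon  2076: Sat/Tue  2077: Sun/Thu  …(13 more)…  2091: Wed/Sun  2092: Fri/Mon  2093: Sat/Wed ✓  2094: Sun/Thu  2095: Mon/Fri  2096: Wed/Sat  2097: Thu/Mon  2098: Fri/Tue  2099: Sat/Wed ✓  2100: Sun/Thu  2101: Mon/Fri  2102: Tue/Sat  2103: Wed/Sun  2104: Fri/Mon
Both conditions hold in: 2065, 2071, 2082, 2093, 2099 — 5.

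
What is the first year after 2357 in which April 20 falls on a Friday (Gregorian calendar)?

2362

From one year to the next, a fixed date's weekday advances by 1, or by 2 when a Feb 29 lies between the two dates.
2357: April 20 is Saturday.
2358: Sunday (+1)
2359: Monday (+1)
2360: Wednesday (+2)
2361: Thursday (+1)
2362: Friday (+1)
April 20 falls on a Friday in 2362.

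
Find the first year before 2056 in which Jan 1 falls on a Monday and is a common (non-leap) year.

2046

Jan 1 advances by 2 weekdays after a leap year and by 1 after a common year.
2056: Jan 1 is Saturday (leap).
2055: Friday
2054: Thursday
2053: Wednesday
2052: Monday (leap)
2051: Sunday
2050: Saturday
2049: Friday
2048: Wednesday (leap)
2047: Tuesday
2046: Monday
2046 begins on a Monday and is a common year.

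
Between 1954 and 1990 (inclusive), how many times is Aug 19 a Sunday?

6

Track Aug 19's weekday year by year (advancing +1, or +2 across a Feb 29):
  1954: Thu  1955: Fri (+1)  1956: Sun (+2) ✓  1957: Mon (+1)  1958: Tue (+1)
  1959: Wed (+1)  1960: Fri (+2)  1961: Sat (+1)  1962: Sun (+1) ✓  1963: Mon (+1)
  1964: Wed (+2)  1965: Thu (+1)  1966: Fri (+1)  1967: Sat (+1)  … (9 more years) …
  1977: Fri (+1)  1978: Sat (+1)  1979: Sun (+1) ✓  1980: Tue (+2)  1981: Wed (+1)
  1982: Thu (+1)  1983: Fri (+1)  1984: Sun (+2) ✓  1985: Mon (+1)  1986: Tue (+1)
  1987: Wed (+1)  1988: Fri (+2)  1989: Sat (+1)  1990: Sun (+1) ✓
Sunday years: 1956, 1962, 1973, 1979, 1984, 1990 — 6 in total.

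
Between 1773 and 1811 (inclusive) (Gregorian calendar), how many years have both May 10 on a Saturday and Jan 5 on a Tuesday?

0

Check each year's weekday for May 10 and Jan 5:
  1773: Mon/Tue  1774: Tue/Wed  1775: Wed/Thu  1776: Fri/Fri  1777: Sat/Sun  1778: Sun/Mon  1779: Mon/Tue  1780: Wed/Wed  1781: Thu/Fri  1782: Fri/Sat  1783: Sat/Sun  1784: Mon/Mon  1785: Tue/Wed  1786: Wed/Thu  …(11 more)…  1798: Thu/Fri  1799: Fri/Sat  1800: Sat/Sun  1801: Sun/Mon  1802: Mon/Tue  1803: Tue/Wed  1804: Thu/Thu  1805: Fri/Sat  1806: Sat/Sun  1807: Sun/Mon  1808: Tue/Tue  1809: Wed/Thu  1810: Thu/Fri  1811: Fri/Sat
Both conditions hold in: no year — 0.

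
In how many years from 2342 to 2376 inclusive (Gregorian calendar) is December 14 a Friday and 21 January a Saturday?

1

Check each year's weekday for December 14 and 21 January:
  2342: Mon/Wed  2343: Tue/Thu  2344: Thu/Fri  2345: Fri/Sun  2346: Sat/Mon  2347: Sun/Tue  2348: Tue/Wed  2349: Wed/Fri  2350: Thu/Sat  2351: Fri/Sun  2352: Sun/Mon  2353: Mon/Wed  2354: Tue/Thu  2355: Wed/Fri  …(7 more)…  2363: Sat/Mon  2364: Mon/Tue  2365: Tue/Thu  2366: Wed/Fri  2367: Thu/Sat  2368: Sat/Sun  2369: Sun/Tue  2370: Mon/Wed  2371: Tue/Thu  2372: Thu/Fri  2373: Fri/Sun  2374: Sat/Mon  2375: Sun/Tue  2376: Tue/Wed
Both conditions hold in: 2356 — 1.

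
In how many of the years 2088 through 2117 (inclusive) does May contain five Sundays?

15

May has 31 days; it has five Sundays when Sunday falls among the first (month-length − 28) days — i.e. when May 1 is one of Sunday/Saturday/Friday.
May 1 by year: 2088:Sat✓ 2089:Sun✓ 2090:Mon 2091:Tue 2092:Thu 2093:Fri✓ 2094:Sat✓ 2095:Sun✓ 2096:Tue 2097:Wed 2098:Thu 2099:Fri✓ 2100:Sat✓ 2101:Sun✓ 2102:Mon 2103:Tue 2104:Thu 2105:Fri✓ 2106:Sat✓ 2107:Sun✓ 2108:Tue 2109:Wed 2110:Thu 2111:Fri✓ 2112:Sun✓ 2113:Mon 2114:Tue 2115:Wed 2116:Fri✓ 2117:Sat✓
Years with five Sundays: 2088, 2089, 2093, 2094, 2095, 2099, 2100, 2101, 2105, 2106, 2107, 2111, 2112, 2116, 2117 → 15.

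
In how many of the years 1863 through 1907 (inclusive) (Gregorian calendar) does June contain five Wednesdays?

June has 30 days; it has five Wednesdays when Wednesday falls among the first (month-length − 28) days — i.e. when June 1 is one of Wednesday/Tuesday.
June 1 by year: 1863:Mon 1864:Wed✓ 1865:Thu 1866:Fri 1867:Sat 1868:Mon 1869:Tue✓ 1870:Wed✓ 1871:Thu 1872:Sat 1873:Sun 1874:Mon 1875:Tue✓ 1876:Thu 1877:Fri …(15 more)… 1893:Thu 1894:Fri 1895:Sat 1896:Mon 1897:Tue✓ 1898:Wed✓ 1899:Thu 1900:Fri 1901:Sat 1902:Sun 1903:Mon 1904:Wed✓ 1905:Thu 1906:Fri 1907:Sat
Years with five Wednesdays: 1864, 1869, 1870, 1875, 1880, 1881, 1886, 1887, 1892, 1897, 1898, 1904 → 12.

12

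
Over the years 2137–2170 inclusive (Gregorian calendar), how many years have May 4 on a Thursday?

5

Track May 4's weekday year by year (advancing +1, or +2 across a Feb 29):
  2137: Sat  2138: Sun (+1)  2139: Mon (+1)  2140: Wed (+2)  2141: Thu (+1) ✓
  2142: Fri (+1)  2143: Sat (+1)  2144: Mon (+2)  2145: Tue (+1)  2146: Wed (+1)
  2147: Thu (+1) ✓  2148: Sat (+2)  2149: Sun (+1)  2150: Mon (+1)  … (6 more years) …
  2157: Wed (+1)  2158: Thu (+1) ✓  2159: Fri (+1)  2160: Sun (+2)  2161: Mon (+1)
  2162: Tue (+1)  2163: Wed (+1)  2164: Fri (+2)  2165: Sat (+1)  2166: Sun (+1)
  2167: Mon (+1)  2168: Wed (+2)  2169: Thu (+1) ✓  2170: Fri (+1)
Thursday years: 2141, 2147, 2152, 2158, 2169 — 5 in total.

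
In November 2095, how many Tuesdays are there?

November 2095 has 30 days and begins on Tuesday.
The first Tuesday is November 1.
Tuesdays fall on 1, 8, 15, 22, 29 — that's 5.

5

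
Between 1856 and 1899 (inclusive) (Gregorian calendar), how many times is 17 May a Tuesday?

7

Track 17 May's weekday year by year (advancing +1, or +2 across a Feb 29):
  1856: Sat  1857: Sun (+1)  1858: Mon (+1)  1859: Tue (+1) ✓  1860: Thu (+2)
  1861: Fri (+1)  1862: Sat (+1)  1863: Sun (+1)  1864: Tue (+2) ✓  1865: Wed (+1)
  1866: Thu (+1)  1867: Fri (+1)  1868: Sun (+2)  1869: Mon (+1)  … (16 more years) …
  1886: Mon (+1)  1887: Tue (+1) ✓  1888: Thu (+2)  1889: Fri (+1)  1890: Sat (+1)
  1891: Sun (+1)  1892: Tue (+2) ✓  1893: Wed (+1)  1894: Thu (+1)  1895: Fri (+1)
  1896: Sun (+2)  1897: Mon (+1)  1898: Tue (+1) ✓  1899: Wed (+1)
Tuesday years: 1859, 1864, 1870, 1881, 1887, 1892, 1898 — 7 in total.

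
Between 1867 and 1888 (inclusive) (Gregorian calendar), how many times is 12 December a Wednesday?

Track 12 December's weekday year by year (advancing +1, or +2 across a Feb 29):
  1867: Thu  1868: Sat (+2)  1869: Sun (+1)  1870: Mon (+1)  1871: Tue (+1)
  1872: Thu (+2)  1873: Fri (+1)  1874: Sat (+1)  1875: Sun (+1)  1876: Tue (+2)
  1877: Wed (+1) ✓  1878: Thu (+1)  1879: Fri (+1)  1880: Sun (+2)  1881: Mon (+1)
  1882: Tue (+1)  1883: Wed (+1) ✓  1884: Fri (+2)  1885: Sat (+1)  1886: Sun (+1)
  1887: Mon (+1)  1888: Wed (+2) ✓
Wednesday years: 1877, 1883, 1888 — 3 in total.

3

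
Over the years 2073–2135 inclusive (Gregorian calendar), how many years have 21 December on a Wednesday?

Track 21 December's weekday year by year (advancing +1, or +2 across a Feb 29):
  2073: Thu  2074: Fri (+1)  2075: Sat (+1)  2076: Mon (+2)  2077: Tue (+1)
  2078: Wed (+1) ✓  2079: Thu (+1)  2080: Sat (+2)  2081: Sun (+1)  2082: Mon (+1)
  2083: Tue (+1)  2084: Thu (+2)  2085: Fri (+1)  2086: Sat (+1)  … (35 more years) …
  2122: Mon (+1)  2123: Tue (+1)  2124: Thu (+2)  2125: Fri (+1)  2126: Sat (+1)
  2127: Sun (+1)  2128: Tue (+2)  2129: Wed (+1) ✓  2130: Thu (+1)  2131: Fri (+1)
  2132: Sun (+2)  2133: Mon (+1)  2134: Tue (+1)  2135: Wed (+1) ✓
Wednesday years: 2078, 2089, 2095, 2101, 2107, 2112, 2118, 2129, 2135 — 9 in total.

9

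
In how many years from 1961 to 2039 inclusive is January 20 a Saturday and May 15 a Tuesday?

9

Check each year's weekday for January 20 and May 15:
  1961: Fri/Mon  1962: Sat/Tue ✓  1963: Sun/Wed  1964: Mon/Fri  1965: Wed/Sat  1966: Thu/Sun  1967: Fri/Mon  1968: Sat/Wed  1969: Mon/Thu  1970: Tue/Fri  1971: Wed/Sat  1972: Thu/Mon  1973: Sat/Tue ✓  1974: Sun/Wed  …(51 more)…  2026: Tue/Fri  2027: Wed/Sat  2028: Thu/Mon  2029: Sat/Tue ✓  2030: Sun/Wed  2031: Mon/Thu  2032: Tue/Sat  2033: Thu/Sun  2034: Fri/Mon  2035: Sat/Tue ✓  2036: Sun/Thu  2037: Tue/Fri  2038: Wed/Sat  2039: Thu/Sun
Both conditions hold in: 1962, 1973, 1979, 1990, 2001, 2007, 2018, 2029, 2035 — 9.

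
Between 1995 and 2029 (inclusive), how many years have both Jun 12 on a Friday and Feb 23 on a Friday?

Check each year's weekday for Jun 12 and Feb 23:
  1995: Mon/Thu  1996: Wed/Fri  1997: Thu/Sun  1998: Fri/Mon  1999: Sat/Tue  2000: Mon/Wed  2001: Tue/Fri  2002: Wed/Sat  2003: Thu/Sun  2004: Sat/Mon  2005: Sun/Wed  2006: Mon/Thu  2007: Tue/Fri  2008: Thu/Sat  …(7 more)…  2016: Sun/Tue  2017: Mon/Thu  2018: Tue/Fri  2019: Wed/Sat  2020: Fri/Sun  2021: Sat/Tue  2022: Sun/Wed  2023: Mon/Thu  2024: Wed/Fri  2025: Thu/Sun  2026: Fri/Mon  2027: Sat/Tue  2028: Mon/Wed  2029: Tue/Fri
Both conditions hold in: no year — 0.

0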